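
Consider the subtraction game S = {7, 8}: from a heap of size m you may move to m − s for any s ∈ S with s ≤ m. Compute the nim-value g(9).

Compute g(0), g(1), … for moves {7, 8}:
k:     0  1  2  3  4  5  6  7  8  9
g(k):  0  0  0  0  0  0  0  1  1  1
So g(9) = 1.

1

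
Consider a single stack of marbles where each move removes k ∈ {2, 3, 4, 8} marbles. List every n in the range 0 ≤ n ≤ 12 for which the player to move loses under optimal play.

0, 1, 6, 7, 12

Build the Grundy sequence with g(k) = mex{g(k−s) : s ∈ {2, 3, 4, 8}, s ≤ k}:
g(0) = mex{} = 0
g(1) = mex{} = 0
g(2) = mex{0} = 1
g(3) = mex{0} = 1
g(4) = mex{0,1} = 2
g(5) = mex{0,1} = 2
g(6) = mex{1,2} = 0
g(7) = mex{1,2} = 0
g(8) = mex{0,2} = 1
g(9) = mex{0,2} = 1
g(10) = mex{0,1} = 2
g(11) = mex{0,1} = 2
g(12) = mex{1,2} = 0
The P-positions (g = 0) in 0..12 are 0, 1, 6, 7, 12.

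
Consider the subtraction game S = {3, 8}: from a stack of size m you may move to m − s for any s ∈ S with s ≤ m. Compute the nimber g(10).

1

Build the Grundy sequence with g(k) = mex{g(k−s) : s ∈ {3, 8}, s ≤ k}:
g(0) = mex{} = 0
g(1) = mex{} = 0
g(2) = mex{} = 0
g(3) = mex{0} = 1
g(4) = mex{0} = 1
g(5) = mex{0} = 1
g(6) = mex{1} = 0
g(7) = mex{1} = 0
g(8) = mex{0,1} = 2
g(9) = mex{0} = 1
g(10) = mex{0} = 1
So g(10) = 1.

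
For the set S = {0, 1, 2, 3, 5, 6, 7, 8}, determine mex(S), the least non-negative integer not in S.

The values 0, 1, 2, 3 are all present; 4 is the first non-negative integer missing from the set.

4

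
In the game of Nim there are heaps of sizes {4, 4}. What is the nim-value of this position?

Write each in binary and XOR column by column:
  100  (4)
  100  (4)
  ---
  000  (0)

0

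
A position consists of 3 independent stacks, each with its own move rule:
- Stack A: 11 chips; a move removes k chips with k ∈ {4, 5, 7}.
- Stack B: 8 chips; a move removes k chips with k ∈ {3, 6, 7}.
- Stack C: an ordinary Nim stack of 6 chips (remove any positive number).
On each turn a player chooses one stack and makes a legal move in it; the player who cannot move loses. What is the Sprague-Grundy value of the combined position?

4

For stack A, compute g(0), g(1), … with moves {4, 5, 7}:
k:     0  1  2  3  4  5  6  7  8  9 10 11
g(k):  0  0  0  0  1  1  1  1  2  2  2  0
So g(11) = 0.
For stack B, compute g(0), g(1), … with moves {3, 6, 7}:
g(0) = mex{} = 0
g(1) = mex{} = 0
g(2) = mex{} = 0
g(3) = mex{0} = 1
g(4) = mex{0} = 1
g(5) = mex{0} = 1
g(6) = mex{0,1} = 2
g(7) = mex{0,1} = 2
g(8) = mex{0,1} = 2
So g(8) = 2.
Stack C is a plain Nim stack of size 6, so its Grundy value is 6.
By the Sprague-Grundy theorem, the Grundy value of a sum of independent games is the XOR of the component values.
Combined value = 0 ⊕ 2 ⊕ 6 = 4.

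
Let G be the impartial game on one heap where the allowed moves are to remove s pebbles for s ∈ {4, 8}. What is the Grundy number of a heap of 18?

Compute g(0), g(1), … for moves {4, 8}:
k:     0  1  2  3  4  5  6  7  8  9 10 11 12 13 14 15 16 17 18
g(k):  0  0  0  0  1  1  1  1  2  2  2  2  0  0  0  0  1  1  1
So g(18) = 1.

1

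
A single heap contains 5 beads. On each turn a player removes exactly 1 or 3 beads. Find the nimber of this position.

Build the Grundy sequence with g(k) = mex{g(k−s) : s ∈ {1, 3}, s ≤ k}:
k:     0  1  2  3  4  5
g(k):  0  1  0  1  0  1
So g(5) = 1.

1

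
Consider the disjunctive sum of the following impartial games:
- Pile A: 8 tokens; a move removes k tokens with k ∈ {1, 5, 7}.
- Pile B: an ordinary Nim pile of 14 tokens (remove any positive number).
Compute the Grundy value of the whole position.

14

Build the Grundy sequence for pile A with g(k) = mex{g(k−s) : s ∈ {1, 5, 7}, s ≤ k}:
g(0) = mex{} = 0
g(1) = mex{0} = 1
g(2) = mex{1} = 0
g(3) = mex{0} = 1
g(4) = mex{1} = 0
g(5) = mex{0} = 1
g(6) = mex{1} = 0
g(7) = mex{0} = 1
g(8) = mex{1} = 0
So g(8) = 0.
Pile B is a plain Nim pile of size 14, so its Grundy value is 14.
By the Sprague-Grundy theorem, the Grundy value of a sum of independent games is the XOR of the component values.
Combined value = 0 XOR 14 = 14.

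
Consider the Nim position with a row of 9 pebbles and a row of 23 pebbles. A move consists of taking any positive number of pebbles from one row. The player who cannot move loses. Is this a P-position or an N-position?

N-position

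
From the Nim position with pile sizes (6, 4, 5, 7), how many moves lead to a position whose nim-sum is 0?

0

Compute the nim-sum pairwise:
6 XOR 4 = 2
2 XOR 5 = 7
7 XOR 7 = 0
The nim-sum is already 0, so every move leaves a nonzero nim-sum — there are no winning moves.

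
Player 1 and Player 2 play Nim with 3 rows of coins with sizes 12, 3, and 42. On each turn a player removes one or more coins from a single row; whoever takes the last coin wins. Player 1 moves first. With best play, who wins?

Player 1 wins

Nim-sum: 12 ^ 3 ^ 42 = 37.
The nim-sum is 37 ≠ 0, so this is an N-position: the player to move can win; Player 1 has a winning move.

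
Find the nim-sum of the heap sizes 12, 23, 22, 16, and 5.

24

Nim-sum: 12 ⊕ 23 ⊕ 22 ⊕ 16 ⊕ 5 = 24.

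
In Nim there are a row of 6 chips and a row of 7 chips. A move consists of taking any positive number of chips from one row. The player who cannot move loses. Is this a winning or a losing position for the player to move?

Winning position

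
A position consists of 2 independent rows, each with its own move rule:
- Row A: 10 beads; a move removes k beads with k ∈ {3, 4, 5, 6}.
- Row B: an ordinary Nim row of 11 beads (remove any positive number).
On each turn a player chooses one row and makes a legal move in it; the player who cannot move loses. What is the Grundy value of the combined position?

11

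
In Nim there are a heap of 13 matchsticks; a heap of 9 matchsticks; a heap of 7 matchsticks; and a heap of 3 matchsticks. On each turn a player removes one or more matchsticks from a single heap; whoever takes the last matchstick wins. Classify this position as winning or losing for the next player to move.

Losing position

In binary:
  1101  (13)
  1001  (9)
  0111  (7)
  0011  (3)
  ----
  0000  (0)
The nim-sum is 0, so this is a P-position: the player to move is in a losing position under optimal play.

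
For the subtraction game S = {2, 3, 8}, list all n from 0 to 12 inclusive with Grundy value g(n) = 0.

0, 1, 5, 6, 10, 11

Build the Grundy sequence with g(k) = mex{g(k−s) : s ∈ {2, 3, 8}, s ≤ k}:
k:     0  1  2  3  4  5  6  7  8  9 10 11 12
g(k):  0  0  1  1  2  0  0  1  1  2  0  0  1
The P-positions (g = 0) in 0..12 are 0, 1, 5, 6, 10, 11.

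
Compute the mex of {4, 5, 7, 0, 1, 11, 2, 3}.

The values 0, 1, 2, 3, 4, 5 are all present; 6 is the first non-negative integer missing from the set.

6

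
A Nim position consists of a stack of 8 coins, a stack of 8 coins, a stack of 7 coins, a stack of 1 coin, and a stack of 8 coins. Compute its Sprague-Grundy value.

14

Compute the nim-sum pairwise:
8 ⊕ 8 = 0
0 ⊕ 7 = 7
7 ⊕ 1 = 6
6 ⊕ 8 = 14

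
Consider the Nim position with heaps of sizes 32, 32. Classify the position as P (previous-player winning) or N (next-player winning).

P-position

Nim-sum: 32 ⊕ 32 = 0.
The nim-sum is 0, so this is a P-position: the player to move is in a losing position under optimal play.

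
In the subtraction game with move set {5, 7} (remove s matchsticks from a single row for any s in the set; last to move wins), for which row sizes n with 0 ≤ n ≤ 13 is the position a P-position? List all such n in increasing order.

Compute g(0), g(1), … for moves {5, 7}:
k:     0  1  2  3  4  5  6  7  8  9 10 11 12 13
g(k):  0  0  0  0  0  1  1  1  1  1  2  2  0  0
The P-positions (g = 0) in 0..13 are 0, 1, 2, 3, 4, 12, 13.

0, 1, 2, 3, 4, 12, 13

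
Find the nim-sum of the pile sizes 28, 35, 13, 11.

57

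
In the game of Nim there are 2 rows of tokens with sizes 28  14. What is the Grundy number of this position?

18

Bitwise XOR of the heap sizes:
  11100  (28)
  01110  (14)
  -----
  10010  (18)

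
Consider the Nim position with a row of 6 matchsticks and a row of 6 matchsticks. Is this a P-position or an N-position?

Compute the nim-sum pairwise:
6 ⊕ 6 = 0
The nim-sum is 0, so this is a P-position: the player to move is in a losing position under optimal play.

P-position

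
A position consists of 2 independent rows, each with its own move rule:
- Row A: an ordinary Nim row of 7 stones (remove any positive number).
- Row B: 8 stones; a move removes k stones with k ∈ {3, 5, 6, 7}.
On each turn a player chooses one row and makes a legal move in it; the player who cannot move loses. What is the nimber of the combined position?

5

Row A is a plain Nim row of size 7, so its Grundy value is 7.
Build the Grundy sequence for row B with g(k) = mex{g(k−s) : s ∈ {3, 5, 6, 7}, s ≤ k}:
k:     0  1  2  3  4  5  6  7  8
g(k):  0  0  0  1  1  1  2  2  2
So g(8) = 2.
By the Sprague-Grundy theorem, the Grundy value of a sum of independent games is the XOR of the component values.
Combined value = 7 XOR 2 = 5.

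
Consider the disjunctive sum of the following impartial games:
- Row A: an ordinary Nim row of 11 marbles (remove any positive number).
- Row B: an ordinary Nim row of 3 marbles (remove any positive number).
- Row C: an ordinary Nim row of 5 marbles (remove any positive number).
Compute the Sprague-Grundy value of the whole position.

13

Row A is a plain Nim row of size 11, so its Grundy value is 11.
Row B is a plain Nim row of size 3, so its Grundy value is 3.
Row C is a plain Nim row of size 5, so its Grundy value is 5.
By the Sprague-Grundy theorem, the Grundy value of a sum of independent games is the XOR of the component values.
Combined value = 11 ⊕ 3 ⊕ 5 = 13.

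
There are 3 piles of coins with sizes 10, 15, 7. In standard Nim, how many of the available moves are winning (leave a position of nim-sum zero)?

3

Nim-sum: 10 ^ 15 ^ 7 = 2.
The overall nim-sum is X = 2. A pile of size p has a winning move iff p XOR X < p (reduce it to p XOR X).
  10: 10 XOR 2 = 8 < 10 — winning move (to 8).
  15: 15 XOR 2 = 13 < 15 — winning move (to 13).
  7: 7 XOR 2 = 5 < 7 — winning move (to 5).
That gives 3 winning moves.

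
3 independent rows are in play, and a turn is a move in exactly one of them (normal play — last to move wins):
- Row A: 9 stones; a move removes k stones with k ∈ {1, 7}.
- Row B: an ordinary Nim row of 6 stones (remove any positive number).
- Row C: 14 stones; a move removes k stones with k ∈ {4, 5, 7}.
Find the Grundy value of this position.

For row A, compute g(0), g(1), … with moves {1, 7}:
k:     0  1  2  3  4  5  6  7  8  9
g(k):  0  1  0  1  0  1  0  1  0  1
So g(9) = 1.
Row B is a plain Nim row of size 6, so its Grundy value is 6.
Grundy values for row C (subtraction set {4, 5, 7}):
g(0) = mex{} = 0
g(1) = mex{} = 0
g(2) = mex{} = 0
g(3) = mex{} = 0
g(4) = mex{0} = 1
g(5) = mex{0} = 1
g(6) = mex{0} = 1
g(7) = mex{0} = 1
g(8) = mex{0,1} = 2
g(9) = mex{0,1} = 2
g(10) = mex{0,1} = 2
g(11) = mex{1} = 0
g(12) = mex{1,2} = 0
g(13) = mex{1,2} = 0
g(14) = mex{1,2} = 0
So g(14) = 0.
By the Sprague-Grundy theorem, the Grundy value of a sum of independent games is the XOR of the component values.
Combined value = 1 XOR 6 XOR 0 = 7.

7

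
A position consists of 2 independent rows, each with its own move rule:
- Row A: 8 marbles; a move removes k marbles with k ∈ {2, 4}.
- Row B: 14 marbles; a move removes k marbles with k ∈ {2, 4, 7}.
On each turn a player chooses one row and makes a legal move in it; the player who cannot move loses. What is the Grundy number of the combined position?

0

For row A, compute g(0), g(1), … with moves {2, 4}:
g(0) = mex{} = 0
g(1) = mex{} = 0
g(2) = mex{0} = 1
g(3) = mex{0} = 1
g(4) = mex{0,1} = 2
g(5) = mex{0,1} = 2
g(6) = mex{1,2} = 0
g(7) = mex{1,2} = 0
g(8) = mex{0,2} = 1
So g(8) = 1.
Build the Grundy sequence for row B with g(k) = mex{g(k−s) : s ∈ {2, 4, 7}, s ≤ k}:
g(0) = mex{} = 0
g(1) = mex{} = 0
g(2) = mex{0} = 1
g(3) = mex{0} = 1
g(4) = mex{0,1} = 2
g(5) = mex{0,1} = 2
g(6) = mex{1,2} = 0
g(7) = mex{0,1,2} = 3
g(8) = mex{0,2} = 1
g(9) = mex{1,2,3} = 0
g(10) = mex{0,1} = 2
g(11) = mex{0,2,3} = 1
g(12) = mex{1,2} = 0
g(13) = mex{0,1} = 2
g(14) = mex{0,2,3} = 1
So g(14) = 1.
The value of a disjunctive sum is the nim-sum of the parts.
Combined value = 1 ⊕ 1 = 0.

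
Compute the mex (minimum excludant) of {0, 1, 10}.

2

The values 0, 1 are all present; 2 is the first non-negative integer missing from the set.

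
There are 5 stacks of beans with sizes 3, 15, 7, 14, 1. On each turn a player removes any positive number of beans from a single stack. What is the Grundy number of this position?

Write each in binary and XOR column by column:
  0011  (3)
  1111  (15)
  0111  (7)
  1110  (14)
  0001  (1)
  ----
  0100  (4)

4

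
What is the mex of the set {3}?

0 is not in the set, so the mex is 0.

0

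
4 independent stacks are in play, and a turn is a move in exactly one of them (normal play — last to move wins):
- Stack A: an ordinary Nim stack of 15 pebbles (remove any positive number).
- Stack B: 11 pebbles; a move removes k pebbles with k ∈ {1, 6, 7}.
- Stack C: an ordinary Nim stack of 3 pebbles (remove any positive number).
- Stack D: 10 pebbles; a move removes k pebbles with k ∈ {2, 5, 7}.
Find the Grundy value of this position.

15

Stack A is a plain Nim stack of size 15, so its Grundy value is 15.
Grundy values for stack B (subtraction set {1, 6, 7}):
k:     0  1  2  3  4  5  6  7  8  9 10 11
g(k):  0  1  0  1  0  1  2  3  2  3  2  3
So g(11) = 3.
Stack C is a plain Nim stack of size 3, so its Grundy value is 3.
Build the Grundy sequence for stack D with g(k) = mex{g(k−s) : s ∈ {2, 5, 7}, s ≤ k}:
k:     0  1  2  3  4  5  6  7  8  9 10
g(k):  0  0  1  1  0  2  1  3  2  2  0
So g(10) = 0.
The value of a disjunctive sum is the nim-sum of the parts.
Combined value = 15 XOR 3 XOR 3 XOR 0 = 15.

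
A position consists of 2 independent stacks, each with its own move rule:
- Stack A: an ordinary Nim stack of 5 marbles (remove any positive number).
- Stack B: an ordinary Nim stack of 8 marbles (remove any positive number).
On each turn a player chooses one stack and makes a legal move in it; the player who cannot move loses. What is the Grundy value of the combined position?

13

Stack A is a plain Nim stack of size 5, so its Grundy value is 5.
Stack B is a plain Nim stack of size 8, so its Grundy value is 8.
By the Sprague-Grundy theorem, the Grundy value of a sum of independent games is the XOR of the component values.
Combined value = 5 XOR 8 = 13.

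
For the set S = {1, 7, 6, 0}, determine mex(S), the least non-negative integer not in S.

The values 0, 1 are all present; 2 is the first non-negative integer missing from the set.

2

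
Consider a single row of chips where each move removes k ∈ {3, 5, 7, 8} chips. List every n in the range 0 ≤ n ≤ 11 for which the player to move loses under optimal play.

0, 1, 2, 11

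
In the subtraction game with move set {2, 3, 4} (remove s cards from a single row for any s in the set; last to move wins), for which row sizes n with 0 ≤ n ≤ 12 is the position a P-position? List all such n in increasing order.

0, 1, 6, 7, 12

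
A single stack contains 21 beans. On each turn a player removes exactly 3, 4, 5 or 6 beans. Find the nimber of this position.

1

Grundy values for subtraction set {3, 4, 5, 6}:
k:     0  1  2  3  4  5  6  7  8  9 10 11 12 13 14 15 16 17 18 19 20 21
g(k):  0  0  0  1  1  1  2  2  2  0  0  0  1  1  1  2  2  2  0  0  0  1
So g(21) = 1.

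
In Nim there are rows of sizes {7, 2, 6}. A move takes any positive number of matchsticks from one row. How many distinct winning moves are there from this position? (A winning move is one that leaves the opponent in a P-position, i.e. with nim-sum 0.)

Nim-sum: 7 ⊕ 2 ⊕ 6 = 3.
The overall nim-sum is X = 3. A row of size p has a winning move iff p XOR X < p (reduce it to p XOR X).
  7: 7 XOR 3 = 4 < 7 — winning move (to 4).
  2: 2 XOR 3 = 1 < 2 — winning move (to 1).
  6: 6 XOR 3 = 5 < 6 — winning move (to 5).
That gives 3 winning moves.

3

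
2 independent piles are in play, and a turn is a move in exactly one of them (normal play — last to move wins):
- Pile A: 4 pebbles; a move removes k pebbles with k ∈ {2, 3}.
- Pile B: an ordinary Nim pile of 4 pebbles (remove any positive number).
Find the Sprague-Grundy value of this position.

6

Build the Grundy sequence for pile A with g(k) = mex{g(k−s) : s ∈ {2, 3}, s ≤ k}:
g(0) = mex{} = 0
g(1) = mex{} = 0
g(2) = mex{0} = 1
g(3) = mex{0} = 1
g(4) = mex{0,1} = 2
So g(4) = 2.
Pile B is a plain Nim pile of size 4, so its Grundy value is 4.
By the Sprague-Grundy theorem, the Grundy value of a sum of independent games is the XOR of the component values.
Combined value = 2 ⊕ 4 = 6.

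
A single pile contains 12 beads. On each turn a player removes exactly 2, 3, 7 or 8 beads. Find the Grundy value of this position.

1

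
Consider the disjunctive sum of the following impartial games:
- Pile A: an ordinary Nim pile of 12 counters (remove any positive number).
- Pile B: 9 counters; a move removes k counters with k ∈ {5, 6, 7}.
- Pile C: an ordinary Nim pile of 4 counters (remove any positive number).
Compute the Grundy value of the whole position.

9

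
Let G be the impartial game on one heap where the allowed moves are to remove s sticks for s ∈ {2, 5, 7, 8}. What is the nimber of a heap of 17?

Build the Grundy sequence with g(k) = mex{g(k−s) : s ∈ {2, 5, 7, 8}, s ≤ k}:
k:     0  1  2  3  4  5  6  7  8  9 10 11 12 13 14 15 16 17
g(k):  0  0  1  1  0  2  1  3  2  2  0  3  1  0  0  1  1  3
So g(17) = 3.

3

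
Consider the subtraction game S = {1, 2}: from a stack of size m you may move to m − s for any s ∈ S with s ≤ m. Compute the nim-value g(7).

1

Compute g(0), g(1), … for moves {1, 2}:
g(0) = mex{} = 0
g(1) = mex{0} = 1
g(2) = mex{0,1} = 2
g(3) = mex{1,2} = 0
g(4) = mex{0,2} = 1
g(5) = mex{0,1} = 2
g(6) = mex{1,2} = 0
g(7) = mex{0,2} = 1
So g(7) = 1.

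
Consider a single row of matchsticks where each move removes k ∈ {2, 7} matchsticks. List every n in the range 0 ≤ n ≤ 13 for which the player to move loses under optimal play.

0, 1, 4, 5, 9, 10, 13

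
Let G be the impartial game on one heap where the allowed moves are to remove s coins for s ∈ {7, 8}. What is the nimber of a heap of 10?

Compute g(0), g(1), … for moves {7, 8}:
k:     0  1  2  3  4  5  6  7  8  9 10
g(k):  0  0  0  0  0  0  0  1  1  1  1
So g(10) = 1.

1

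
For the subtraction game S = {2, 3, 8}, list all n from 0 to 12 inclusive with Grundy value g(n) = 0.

0, 1, 5, 6, 10, 11

Grundy values for subtraction set {2, 3, 8}:
k:     0  1  2  3  4  5  6  7  8  9 10 11 12
g(k):  0  0  1  1  2  0  0  1  1  2  0  0  1
The P-positions (g = 0) in 0..12 are 0, 1, 5, 6, 10, 11.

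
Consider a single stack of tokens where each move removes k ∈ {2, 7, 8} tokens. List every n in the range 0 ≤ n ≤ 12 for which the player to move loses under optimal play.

Compute g(0), g(1), … for moves {2, 7, 8}:
g(0) = mex{} = 0
g(1) = mex{} = 0
g(2) = mex{0} = 1
g(3) = mex{0} = 1
g(4) = mex{1} = 0
g(5) = mex{1} = 0
g(6) = mex{0} = 1
g(7) = mex{0} = 1
g(8) = mex{0,1} = 2
g(9) = mex{0,1} = 2
g(10) = mex{1,2} = 0
g(11) = mex{0,1,2} = 3
g(12) = mex{0} = 1
The P-positions (g = 0) in 0..12 are 0, 1, 4, 5, 10.

0, 1, 4, 5, 10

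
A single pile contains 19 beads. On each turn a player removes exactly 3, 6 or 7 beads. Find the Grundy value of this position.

3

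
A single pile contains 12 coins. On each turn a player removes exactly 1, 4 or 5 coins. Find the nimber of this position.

2

Build the Grundy sequence with g(k) = mex{g(k−s) : s ∈ {1, 4, 5}, s ≤ k}:
g(0) = mex{} = 0
g(1) = mex{0} = 1
g(2) = mex{1} = 0
g(3) = mex{0} = 1
g(4) = mex{0,1} = 2
g(5) = mex{0,1,2} = 3
g(6) = mex{0,1,3} = 2
g(7) = mex{0,1,2} = 3
g(8) = mex{1,2,3} = 0
g(9) = mex{0,2,3} = 1
g(10) = mex{1,2,3} = 0
g(11) = mex{0,2,3} = 1
g(12) = mex{0,1,3} = 2
So g(12) = 2.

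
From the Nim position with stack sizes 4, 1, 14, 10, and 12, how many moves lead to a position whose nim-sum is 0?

3

Compute the nim-sum pairwise:
4 XOR 1 = 5
5 XOR 14 = 11
11 XOR 10 = 1
1 XOR 12 = 13
The overall nim-sum is X = 13. A stack of size p has a winning move iff p XOR X < p (reduce it to p XOR X).
  4: 4 XOR 13 = 9 ≥ 4 — no move.
  1: 1 XOR 13 = 12 ≥ 1 — no move.
  14: 14 XOR 13 = 3 < 14 — winning move (to 3).
  10: 10 XOR 13 = 7 < 10 — winning move (to 7).
  12: 12 XOR 13 = 1 < 12 — winning move (to 1).
That gives 3 winning moves.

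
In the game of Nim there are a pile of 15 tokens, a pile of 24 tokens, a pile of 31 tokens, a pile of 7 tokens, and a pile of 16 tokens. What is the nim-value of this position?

31

Write each in binary and XOR column by column:
  01111  (15)
  11000  (24)
  11111  (31)
  00111  (7)
  10000  (16)
  -----
  11111  (31)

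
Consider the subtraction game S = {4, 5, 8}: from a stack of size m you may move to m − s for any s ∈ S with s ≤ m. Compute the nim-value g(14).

Build the Grundy sequence with g(k) = mex{g(k−s) : s ∈ {4, 5, 8}, s ≤ k}:
k:     0  1  2  3  4  5  6  7  8  9 10 11 12 13 14
g(k):  0  0  0  0  1  1  1  1  2  2  2  2  0  0  0
So g(14) = 0.

0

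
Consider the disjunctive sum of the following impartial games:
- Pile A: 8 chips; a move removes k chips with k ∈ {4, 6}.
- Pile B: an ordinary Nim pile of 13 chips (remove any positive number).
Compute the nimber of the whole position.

15

Grundy values for pile A (subtraction set {4, 6}):
k:     0  1  2  3  4  5  6  7  8
g(k):  0  0  0  0  1  1  1  1  2
So g(8) = 2.
Pile B is a plain Nim pile of size 13, so its Grundy value is 13.
The value of a disjunctive sum is the nim-sum of the parts.
Combined value = 2 XOR 13 = 15.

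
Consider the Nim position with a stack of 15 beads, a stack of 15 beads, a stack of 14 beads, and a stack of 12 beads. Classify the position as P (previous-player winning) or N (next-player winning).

N-position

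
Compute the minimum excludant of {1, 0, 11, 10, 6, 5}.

2

The values 0, 1 are all present; 2 is the first non-negative integer missing from the set.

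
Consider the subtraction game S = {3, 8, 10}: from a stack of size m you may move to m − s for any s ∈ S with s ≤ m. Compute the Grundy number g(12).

2

Build the Grundy sequence with g(k) = mex{g(k−s) : s ∈ {3, 8, 10}, s ≤ k}:
g(0) = mex{} = 0
g(1) = mex{} = 0
g(2) = mex{} = 0
g(3) = mex{0} = 1
g(4) = mex{0} = 1
g(5) = mex{0} = 1
g(6) = mex{1} = 0
g(7) = mex{1} = 0
g(8) = mex{0,1} = 2
g(9) = mex{0} = 1
g(10) = mex{0} = 1
g(11) = mex{0,1,2} = 3
g(12) = mex{0,1} = 2
So g(12) = 2.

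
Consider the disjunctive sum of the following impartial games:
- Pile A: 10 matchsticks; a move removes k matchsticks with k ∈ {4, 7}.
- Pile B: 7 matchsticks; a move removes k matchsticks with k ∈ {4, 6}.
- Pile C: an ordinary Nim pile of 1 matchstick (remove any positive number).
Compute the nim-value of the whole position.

2

Grundy values for pile A (subtraction set {4, 7}):
g(0) = mex{} = 0
g(1) = mex{} = 0
g(2) = mex{} = 0
g(3) = mex{} = 0
g(4) = mex{0} = 1
g(5) = mex{0} = 1
g(6) = mex{0} = 1
g(7) = mex{0} = 1
g(8) = mex{0,1} = 2
g(9) = mex{0,1} = 2
g(10) = mex{0,1} = 2
So g(10) = 2.
Grundy values for pile B (subtraction set {4, 6}):
g(0) = mex{} = 0
g(1) = mex{} = 0
g(2) = mex{} = 0
g(3) = mex{} = 0
g(4) = mex{0} = 1
g(5) = mex{0} = 1
g(6) = mex{0} = 1
g(7) = mex{0} = 1
So g(7) = 1.
Pile C is a plain Nim pile of size 1, so its Grundy value is 1.
The value of a disjunctive sum is the nim-sum of the parts.
Combined value = 2 ⊕ 1 ⊕ 1 = 2.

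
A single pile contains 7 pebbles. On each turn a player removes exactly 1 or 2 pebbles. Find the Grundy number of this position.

1

Build the Grundy sequence with g(k) = mex{g(k−s) : s ∈ {1, 2}, s ≤ k}:
k:     0  1  2  3  4  5  6  7
g(k):  0  1  2  0  1  2  0  1
So g(7) = 1.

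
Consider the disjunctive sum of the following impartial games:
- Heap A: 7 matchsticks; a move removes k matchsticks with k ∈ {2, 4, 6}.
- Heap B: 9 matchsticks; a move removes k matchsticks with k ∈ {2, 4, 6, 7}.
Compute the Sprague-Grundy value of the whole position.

3

Build the Grundy sequence for heap A with g(k) = mex{g(k−s) : s ∈ {2, 4, 6}, s ≤ k}:
k:     0  1  2  3  4  5  6  7
g(k):  0  0  1  1  2  2  3  3
So g(7) = 3.
Grundy values for heap B (subtraction set {2, 4, 6, 7}):
k:     0  1  2  3  4  5  6  7  8  9
g(k):  0  0  1  1  2  2  3  3  4  0
So g(9) = 0.
By the Sprague-Grundy theorem, the Grundy value of a sum of independent games is the XOR of the component values.
Combined value = 3 XOR 0 = 3.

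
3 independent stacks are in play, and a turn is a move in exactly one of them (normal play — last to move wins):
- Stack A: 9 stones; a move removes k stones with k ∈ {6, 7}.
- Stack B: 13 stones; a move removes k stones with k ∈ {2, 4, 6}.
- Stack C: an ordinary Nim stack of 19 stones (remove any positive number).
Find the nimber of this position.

For stack A, compute g(0), g(1), … with moves {6, 7}:
k:     0  1  2  3  4  5  6  7  8  9
g(k):  0  0  0  0  0  0  1  1  1  1
So g(9) = 1.
Grundy values for stack B (subtraction set {2, 4, 6}):
k:     0  1  2  3  4  5  6  7  8  9 10 11 12 13
g(k):  0  0  1  1  2  2  3  3  0  0  1  1  2  2
So g(13) = 2.
Stack C is a plain Nim stack of size 19, so its Grundy value is 19.
By the Sprague-Grundy theorem, the Grundy value of a sum of independent games is the XOR of the component values.
Combined value = 1 ⊕ 2 ⊕ 19 = 16.

16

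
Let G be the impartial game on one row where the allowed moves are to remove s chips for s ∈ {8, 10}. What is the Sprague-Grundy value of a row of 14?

Compute g(0), g(1), … for moves {8, 10}:
g(0) = mex{} = 0
g(1) = mex{} = 0
g(2) = mex{} = 0
g(3) = mex{} = 0
g(4) = mex{} = 0
g(5) = mex{} = 0
g(6) = mex{} = 0
g(7) = mex{} = 0
g(8) = mex{0} = 1
g(9) = mex{0} = 1
g(10) = mex{0} = 1
g(11) = mex{0} = 1
g(12) = mex{0} = 1
g(13) = mex{0} = 1
g(14) = mex{0} = 1
So g(14) = 1.

1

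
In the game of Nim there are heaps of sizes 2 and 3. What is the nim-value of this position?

1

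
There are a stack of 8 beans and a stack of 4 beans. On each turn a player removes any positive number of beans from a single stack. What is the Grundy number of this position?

12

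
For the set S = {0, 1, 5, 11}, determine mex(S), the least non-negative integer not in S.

2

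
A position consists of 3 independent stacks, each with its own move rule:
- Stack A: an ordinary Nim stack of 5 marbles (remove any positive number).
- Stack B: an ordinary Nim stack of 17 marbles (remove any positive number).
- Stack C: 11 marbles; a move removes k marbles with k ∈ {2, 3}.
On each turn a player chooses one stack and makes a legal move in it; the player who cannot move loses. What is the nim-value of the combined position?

20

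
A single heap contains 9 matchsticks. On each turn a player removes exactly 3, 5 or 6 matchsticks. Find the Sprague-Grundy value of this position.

0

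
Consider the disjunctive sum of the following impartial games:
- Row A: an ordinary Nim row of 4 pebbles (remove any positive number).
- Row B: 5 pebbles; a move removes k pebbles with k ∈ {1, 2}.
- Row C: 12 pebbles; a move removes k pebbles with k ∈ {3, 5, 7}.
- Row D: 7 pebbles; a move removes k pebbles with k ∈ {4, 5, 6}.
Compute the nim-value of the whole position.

Row A is a plain Nim row of size 4, so its Grundy value is 4.
Grundy values for row B (subtraction set {1, 2}):
k:     0  1  2  3  4  5
g(k):  0  1  2  0  1  2
So g(5) = 2.
Grundy values for row C (subtraction set {3, 5, 7}):
k:     0  1  2  3  4  5  6  7  8  9 10 11 12
g(k):  0  0  0  1  1  1  2  2  2  3  0  0  0
So g(12) = 0.
For row D, compute g(0), g(1), … with moves {4, 5, 6}:
g(0) = mex{} = 0
g(1) = mex{} = 0
g(2) = mex{} = 0
g(3) = mex{} = 0
g(4) = mex{0} = 1
g(5) = mex{0} = 1
g(6) = mex{0} = 1
g(7) = mex{0} = 1
So g(7) = 1.
By the Sprague-Grundy theorem, the Grundy value of a sum of independent games is the XOR of the component values.
Combined value = 4 XOR 2 XOR 0 XOR 1 = 7.

7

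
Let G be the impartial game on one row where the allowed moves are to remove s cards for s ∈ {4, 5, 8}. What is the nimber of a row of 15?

0

Grundy values for subtraction set {4, 5, 8}:
k:     0  1  2  3  4  5  6  7  8  9 10 11 12 13 14 15
g(k):  0  0  0  0  1  1  1  1  2  2  2  2  0  0  0  0
So g(15) = 0.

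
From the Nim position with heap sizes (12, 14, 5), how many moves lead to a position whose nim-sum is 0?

3

Nim-sum: 12 ^ 14 ^ 5 = 7.
The overall nim-sum is X = 7. A heap of size p has a winning move iff p XOR X < p (reduce it to p XOR X).
  12: 12 XOR 7 = 11 < 12 — winning move (to 11).
  14: 14 XOR 7 = 9 < 14 — winning move (to 9).
  5: 5 XOR 7 = 2 < 5 — winning move (to 2).
That gives 3 winning moves.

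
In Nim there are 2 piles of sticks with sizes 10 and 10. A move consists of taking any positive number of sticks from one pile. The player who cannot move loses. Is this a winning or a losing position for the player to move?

Losing position

Compute the nim-sum pairwise:
10 ⊕ 10 = 0
The nim-sum is 0, so this is a P-position: the player to move is in a losing position under optimal play.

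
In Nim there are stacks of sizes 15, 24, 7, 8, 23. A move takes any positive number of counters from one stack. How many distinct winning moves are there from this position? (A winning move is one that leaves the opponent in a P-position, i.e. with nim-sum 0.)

3

Write each in binary and XOR column by column:
  01111  (15)
  11000  (24)
  00111  (7)
  01000  (8)
  10111  (23)
  -----
  01111  (15)
The overall nim-sum is X = 15. A stack of size p has a winning move iff p XOR X < p (reduce it to p XOR X).
  15: 15 XOR 15 = 0 < 15 — winning move (to 0).
  24: 24 XOR 15 = 23 < 24 — winning move (to 23).
  7: 7 XOR 15 = 8 ≥ 7 — no move.
  8: 8 XOR 15 = 7 < 8 — winning move (to 7).
  23: 23 XOR 15 = 24 ≥ 23 — no move.
That gives 3 winning moves.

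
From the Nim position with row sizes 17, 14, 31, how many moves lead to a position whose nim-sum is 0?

0

Nim-sum: 17 ^ 14 ^ 31 = 0.
The nim-sum is already 0, so every move leaves a nonzero nim-sum — there are no winning moves.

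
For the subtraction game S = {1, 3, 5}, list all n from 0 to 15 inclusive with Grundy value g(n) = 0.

Grundy values for subtraction set {1, 3, 5}:
k:     0  1  2  3  4  5  6  7  8  9 10 11 12 13 14 15
g(k):  0  1  0  1  0  1  0  1  0  1  0  1  0  1  0  1
The P-positions (g = 0) in 0..15 are 0, 2, 4, 6, 8, 10, 12, 14.

0, 2, 4, 6, 8, 10, 12, 14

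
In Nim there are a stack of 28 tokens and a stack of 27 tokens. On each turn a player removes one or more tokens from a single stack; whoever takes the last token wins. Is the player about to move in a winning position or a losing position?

Winning position

Compute the nim-sum pairwise:
28 XOR 27 = 7
The nim-sum is 7 ≠ 0, so this is an N-position: the player to move can win.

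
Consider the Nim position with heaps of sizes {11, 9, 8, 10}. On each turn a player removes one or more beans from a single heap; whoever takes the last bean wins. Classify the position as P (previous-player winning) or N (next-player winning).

Nim-sum: 11 ^ 9 ^ 8 ^ 10 = 0.
The nim-sum is 0, so this is a P-position: the player to move is in a losing position under optimal play.

P-position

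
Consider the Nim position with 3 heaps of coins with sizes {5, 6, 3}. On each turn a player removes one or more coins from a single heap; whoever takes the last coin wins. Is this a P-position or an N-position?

P-position

Nim-sum: 5 ^ 6 ^ 3 = 0.
The nim-sum is 0, so this is a P-position: the player to move is in a losing position under optimal play.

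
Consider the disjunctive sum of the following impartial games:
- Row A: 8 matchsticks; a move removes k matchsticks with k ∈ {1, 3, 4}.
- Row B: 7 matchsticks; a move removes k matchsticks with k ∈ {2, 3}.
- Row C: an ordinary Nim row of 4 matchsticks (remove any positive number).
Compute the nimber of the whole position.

Grundy values for row A (subtraction set {1, 3, 4}):
k:     0  1  2  3  4  5  6  7  8
g(k):  0  1  0  1  2  3  2  0  1
So g(8) = 1.
For row B, compute g(0), g(1), … with moves {2, 3}:
g(0) = mex{} = 0
g(1) = mex{} = 0
g(2) = mex{0} = 1
g(3) = mex{0} = 1
g(4) = mex{0,1} = 2
g(5) = mex{1} = 0
g(6) = mex{1,2} = 0
g(7) = mex{0,2} = 1
So g(7) = 1.
Row C is a plain Nim row of size 4, so its Grundy value is 4.
By the Sprague-Grundy theorem, the Grundy value of a sum of independent games is the XOR of the component values.
Combined value = 1 ⊕ 1 ⊕ 4 = 4.

4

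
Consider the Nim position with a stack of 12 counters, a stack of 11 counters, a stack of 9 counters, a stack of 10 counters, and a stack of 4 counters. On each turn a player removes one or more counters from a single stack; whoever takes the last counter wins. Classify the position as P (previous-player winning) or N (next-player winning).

P-position

Nim-sum: 12 ⊕ 11 ⊕ 9 ⊕ 10 ⊕ 4 = 0.
The nim-sum is 0, so this is a P-position: the player to move is in a losing position under optimal play.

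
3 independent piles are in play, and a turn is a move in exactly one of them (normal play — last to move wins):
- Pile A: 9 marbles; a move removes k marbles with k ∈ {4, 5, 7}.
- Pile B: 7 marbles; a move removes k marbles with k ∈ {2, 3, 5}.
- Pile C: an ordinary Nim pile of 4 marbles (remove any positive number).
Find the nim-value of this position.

Grundy values for pile A (subtraction set {4, 5, 7}):
g(0) = mex{} = 0
g(1) = mex{} = 0
g(2) = mex{} = 0
g(3) = mex{} = 0
g(4) = mex{0} = 1
g(5) = mex{0} = 1
g(6) = mex{0} = 1
g(7) = mex{0} = 1
g(8) = mex{0,1} = 2
g(9) = mex{0,1} = 2
So g(9) = 2.
Grundy values for pile B (subtraction set {2, 3, 5}):
k:     0  1  2  3  4  5  6  7
g(k):  0  0  1  1  2  2  3  0
So g(7) = 0.
Pile C is a plain Nim pile of size 4, so its Grundy value is 4.
By the Sprague-Grundy theorem, the Grundy value of a sum of independent games is the XOR of the component values.
Combined value = 2 ⊕ 0 ⊕ 4 = 6.

6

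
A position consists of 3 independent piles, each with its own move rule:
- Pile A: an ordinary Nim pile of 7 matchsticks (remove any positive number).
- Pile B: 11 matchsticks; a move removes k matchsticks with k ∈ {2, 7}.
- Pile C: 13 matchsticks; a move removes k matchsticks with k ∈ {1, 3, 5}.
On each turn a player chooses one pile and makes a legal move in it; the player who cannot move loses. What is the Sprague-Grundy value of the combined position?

7

Pile A is a plain Nim pile of size 7, so its Grundy value is 7.
For pile B, compute g(0), g(1), … with moves {2, 7}:
g(0) = mex{} = 0
g(1) = mex{} = 0
g(2) = mex{0} = 1
g(3) = mex{0} = 1
g(4) = mex{1} = 0
g(5) = mex{1} = 0
g(6) = mex{0} = 1
g(7) = mex{0} = 1
g(8) = mex{0,1} = 2
g(9) = mex{1} = 0
g(10) = mex{1,2} = 0
g(11) = mex{0} = 1
So g(11) = 1.
Grundy values for pile C (subtraction set {1, 3, 5}):
g(0) = mex{} = 0
g(1) = mex{0} = 1
g(2) = mex{1} = 0
g(3) = mex{0} = 1
g(4) = mex{1} = 0
g(5) = mex{0} = 1
g(6) = mex{1} = 0
g(7) = mex{0} = 1
g(8) = mex{1} = 0
g(9) = mex{0} = 1
g(10) = mex{1} = 0
g(11) = mex{0} = 1
g(12) = mex{1} = 0
g(13) = mex{0} = 1
So g(13) = 1.
By the Sprague-Grundy theorem, the Grundy value of a sum of independent games is the XOR of the component values.
Combined value = 7 XOR 1 XOR 1 = 7.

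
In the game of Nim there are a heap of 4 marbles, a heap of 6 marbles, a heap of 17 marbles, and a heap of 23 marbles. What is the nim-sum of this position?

4

Write each in binary and XOR column by column:
  00100  (4)
  00110  (6)
  10001  (17)
  10111  (23)
  -----
  00100  (4)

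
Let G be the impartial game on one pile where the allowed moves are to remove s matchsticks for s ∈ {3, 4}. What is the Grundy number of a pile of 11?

1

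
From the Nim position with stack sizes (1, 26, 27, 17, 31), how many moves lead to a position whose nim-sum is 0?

3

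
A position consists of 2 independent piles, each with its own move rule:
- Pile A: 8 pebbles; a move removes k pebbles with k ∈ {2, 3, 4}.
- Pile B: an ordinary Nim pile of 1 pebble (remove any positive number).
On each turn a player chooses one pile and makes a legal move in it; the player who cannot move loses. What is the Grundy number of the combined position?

0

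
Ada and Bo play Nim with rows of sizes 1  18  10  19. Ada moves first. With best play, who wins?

Ada wins

Nim-sum: 1 ⊕ 18 ⊕ 10 ⊕ 19 = 10.
The nim-sum is 10 ≠ 0, so this is an N-position: the player to move can win; Ada has a winning move.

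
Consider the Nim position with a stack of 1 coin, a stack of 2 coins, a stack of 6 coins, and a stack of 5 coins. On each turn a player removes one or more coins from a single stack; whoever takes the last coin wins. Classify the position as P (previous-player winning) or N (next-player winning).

Bitwise XOR of the heap sizes:
  001  (1)
  010  (2)
  110  (6)
  101  (5)
  ---
  000  (0)
The nim-sum is 0, so this is a P-position: the player to move is in a losing position under optimal play.

P-position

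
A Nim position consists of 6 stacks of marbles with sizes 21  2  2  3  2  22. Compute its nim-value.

2

Compute the nim-sum pairwise:
21 XOR 2 = 23
23 XOR 2 = 21
21 XOR 3 = 22
22 XOR 2 = 20
20 XOR 22 = 2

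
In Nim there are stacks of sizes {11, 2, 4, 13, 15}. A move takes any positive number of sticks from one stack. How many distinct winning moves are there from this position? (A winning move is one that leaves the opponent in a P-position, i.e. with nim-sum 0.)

Compute the nim-sum pairwise:
11 ⊕ 2 = 9
9 ⊕ 4 = 13
13 ⊕ 13 = 0
0 ⊕ 15 = 15
The overall nim-sum is X = 15. A stack of size p has a winning move iff p XOR X < p (reduce it to p XOR X).
  11: 11 XOR 15 = 4 < 11 — winning move (to 4).
  2: 2 XOR 15 = 13 ≥ 2 — no move.
  4: 4 XOR 15 = 11 ≥ 4 — no move.
  13: 13 XOR 15 = 2 < 13 — winning move (to 2).
  15: 15 XOR 15 = 0 < 15 — winning move (to 0).
That gives 3 winning moves.

3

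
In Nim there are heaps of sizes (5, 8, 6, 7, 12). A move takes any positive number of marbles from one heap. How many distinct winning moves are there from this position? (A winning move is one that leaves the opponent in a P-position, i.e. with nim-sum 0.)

0

Nim-sum: 5 XOR 8 XOR 6 XOR 7 XOR 12 = 0.
The nim-sum is already 0, so every move leaves a nonzero nim-sum — there are no winning moves.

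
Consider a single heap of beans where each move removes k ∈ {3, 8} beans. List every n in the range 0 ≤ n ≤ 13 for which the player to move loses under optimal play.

0, 1, 2, 6, 7, 11, 12, 13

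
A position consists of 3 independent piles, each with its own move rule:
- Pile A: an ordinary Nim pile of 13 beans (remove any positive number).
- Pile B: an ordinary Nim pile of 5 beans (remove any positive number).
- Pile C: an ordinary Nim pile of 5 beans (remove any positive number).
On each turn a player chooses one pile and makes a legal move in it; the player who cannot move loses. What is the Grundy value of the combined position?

Pile A is a plain Nim pile of size 13, so its Grundy value is 13.
Pile B is a plain Nim pile of size 5, so its Grundy value is 5.
Pile C is a plain Nim pile of size 5, so its Grundy value is 5.
The value of a disjunctive sum is the nim-sum of the parts.
Combined value = 13 XOR 5 XOR 5 = 13.

13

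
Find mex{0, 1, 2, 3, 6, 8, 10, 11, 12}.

4

The values 0, 1, 2, 3 are all present; 4 is the first non-negative integer missing from the set.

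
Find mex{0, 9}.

1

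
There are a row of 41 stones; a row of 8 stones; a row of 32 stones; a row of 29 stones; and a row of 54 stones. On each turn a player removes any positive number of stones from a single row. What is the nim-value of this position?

Bitwise XOR of the heap sizes:
  101001  (41)
  001000  (8)
  100000  (32)
  011101  (29)
  110110  (54)
  ------
  101010  (42)

42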